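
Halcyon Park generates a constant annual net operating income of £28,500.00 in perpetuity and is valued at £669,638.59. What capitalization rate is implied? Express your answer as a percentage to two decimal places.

4.26%

P = C/r ⇒ r = C/P = £28,500.00/£669,638.59 = 0.042560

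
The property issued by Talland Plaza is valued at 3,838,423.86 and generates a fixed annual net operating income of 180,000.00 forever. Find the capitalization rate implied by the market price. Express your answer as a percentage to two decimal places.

P = C/r ⇒ r = C/P = 180,000.00/3,838,423.86 = 0.046894

4.69%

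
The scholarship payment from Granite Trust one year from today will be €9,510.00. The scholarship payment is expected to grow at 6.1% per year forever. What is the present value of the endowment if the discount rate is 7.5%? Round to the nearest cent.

Growing perpetuity: P = D₁ / (r − g) = €9,510.0000 / (0.075 − 0.061) = €679,285.71

€679285.71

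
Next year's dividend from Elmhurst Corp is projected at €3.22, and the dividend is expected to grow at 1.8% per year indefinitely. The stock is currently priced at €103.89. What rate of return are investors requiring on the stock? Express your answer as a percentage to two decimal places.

4.90%

P = D₁/(r − g) ⇒ r = D₁/P + g = €3.2200/€103.89 + 0.018 = 0.030994 + 0.018 = 0.048994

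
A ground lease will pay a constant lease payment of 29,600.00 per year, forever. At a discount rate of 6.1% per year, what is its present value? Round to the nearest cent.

485245.90

Level perpetuity: PV = C / r = 29,600.00 / 0.061 = 485,245.90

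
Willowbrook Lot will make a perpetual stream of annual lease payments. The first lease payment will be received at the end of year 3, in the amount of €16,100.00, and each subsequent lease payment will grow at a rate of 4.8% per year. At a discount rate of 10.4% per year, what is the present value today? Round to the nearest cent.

Value at end of year 2: C₁ / (r − g) = €16,100.00 / (0.104 − 0.048) = €287,500.0000
Discount to today: PV = €287,500.0000 / (1 + 0.104)^2 = €287,500.0000 / 1.218816 = €235,884.66

€235884.66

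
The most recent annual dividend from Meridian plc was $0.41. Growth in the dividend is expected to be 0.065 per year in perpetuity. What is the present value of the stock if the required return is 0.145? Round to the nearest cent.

$5.46

D₁ = D₀ × (1 + g) = $0.41 × 1.065 = $0.4367
Growing perpetuity: P = D₁ / (r − g) = $0.4367 / (0.145 − 0.065) = $5.46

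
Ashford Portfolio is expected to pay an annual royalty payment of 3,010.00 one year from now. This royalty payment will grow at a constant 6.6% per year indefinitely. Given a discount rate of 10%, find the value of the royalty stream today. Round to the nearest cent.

88529.41

Growing perpetuity: P = D₁ / (r − g) = 3,010.0000 / (0.1 − 0.066) = 88,529.41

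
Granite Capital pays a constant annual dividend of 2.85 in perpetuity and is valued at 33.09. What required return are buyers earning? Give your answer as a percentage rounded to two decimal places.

8.61%

P = C/r ⇒ r = C/P = 2.85/33.09 = 0.086129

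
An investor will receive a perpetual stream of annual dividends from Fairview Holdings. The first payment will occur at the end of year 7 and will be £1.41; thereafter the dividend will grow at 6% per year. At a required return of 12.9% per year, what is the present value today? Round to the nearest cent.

£9.87

Value at end of year 6: C₁ / (r − g) = £1.41 / (0.129 − 0.06) = £20.4348
Discount to today: PV = £20.4348 / (1 + 0.129)^6 = £20.4348 / 2.070922 = £9.87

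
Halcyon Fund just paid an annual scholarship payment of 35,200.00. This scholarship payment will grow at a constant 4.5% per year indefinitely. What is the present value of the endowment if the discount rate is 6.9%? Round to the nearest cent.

D₁ = D₀ × (1 + g) = 35,200.00 × 1.045 = 36,784.0000
Growing perpetuity: P = D₁ / (r − g) = 36,784.0000 / (0.069 − 0.045) = 1,532,666.67

1532666.67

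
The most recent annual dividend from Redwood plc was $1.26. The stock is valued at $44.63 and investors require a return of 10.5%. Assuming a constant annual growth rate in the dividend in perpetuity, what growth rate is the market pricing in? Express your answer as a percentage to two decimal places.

7.47%

P = D₀(1+g)/(r−g) ⇒ P(r−g) = D₀(1+g) ⇒ g(P+D₀) = P·r − D₀
g = (P·r − D₀)/(P + D₀) = ($44.63×0.105 − $1.26) / ($44.63 + $1.26) = 0.074660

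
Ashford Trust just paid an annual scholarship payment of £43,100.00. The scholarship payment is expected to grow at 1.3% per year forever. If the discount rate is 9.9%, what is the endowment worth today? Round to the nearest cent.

D₁ = D₀ × (1 + g) = £43,100.00 × 1.013 = £43,660.3000
Growing perpetuity: P = D₁ / (r − g) = £43,660.3000 / (0.099 − 0.013) = £507,677.91

£507677.91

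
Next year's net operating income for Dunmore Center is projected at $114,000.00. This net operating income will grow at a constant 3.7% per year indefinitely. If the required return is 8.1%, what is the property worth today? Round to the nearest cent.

Growing perpetuity: P = D₁ / (r − g) = $114,000.0000 / (0.081 − 0.037) = $2,590,909.09

$2590909.09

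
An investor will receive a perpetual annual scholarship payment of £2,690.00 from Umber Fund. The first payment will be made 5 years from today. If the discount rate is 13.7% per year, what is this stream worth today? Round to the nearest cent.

Value at end of year 4: C / r = £2,690.00 / 0.137 = £19,635.0365
Discount to today: PV = £19,635.0365 / (1 + 0.137)^4 = £19,635.0365 / 1.671252 = £11,748.70

£11748.70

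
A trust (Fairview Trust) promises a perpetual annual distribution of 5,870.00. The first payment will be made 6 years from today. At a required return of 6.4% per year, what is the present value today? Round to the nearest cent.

67258.94

Value at end of year 5: C / r = 5,870.00 / 0.064 = 91,718.7500
Discount to today: PV = 91,718.7500 / (1 + 0.064)^5 = 91,718.7500 / 1.363666 = 67,258.94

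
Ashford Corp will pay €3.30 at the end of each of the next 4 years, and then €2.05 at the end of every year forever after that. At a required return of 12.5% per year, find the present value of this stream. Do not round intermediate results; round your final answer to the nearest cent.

PV of 4-year annuity: €3.30 × [1 − (1+0.125)^−4] / 0.125 = 9.91861
Perpetuity value at year 4: €2.05 / 0.125 = 16.40000
PV of perpetuity: 16.40000 / (1+0.125)^4 = 10.23844
Total PV = 9.91861 + 10.23844 = 20.15705

€20.16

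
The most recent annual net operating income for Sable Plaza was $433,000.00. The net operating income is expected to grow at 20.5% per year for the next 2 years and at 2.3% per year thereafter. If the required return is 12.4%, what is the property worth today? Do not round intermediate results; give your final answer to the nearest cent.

D_1 = 521765.00000
D_2 = 628726.82500
Terminal value at year 2: TV = D_2×(1+g_2)/(r−g_2) = 643187.54197/0.101 = 6368193.48490
P_0 = D_1/(1+r)^1 + D_2/(1+r)^2 + TV/(1+r)^2
    = 464203.73665 + 497656.14116 + 5040616.16249 = 6002476.04031

$6002476.04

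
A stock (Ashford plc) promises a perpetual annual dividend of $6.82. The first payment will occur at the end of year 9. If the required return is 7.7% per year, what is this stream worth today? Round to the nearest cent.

$48.93

Value at end of year 8: C / r = $6.82 / 0.077 = $88.5714
Discount to today: PV = $88.5714 / (1 + 0.077)^8 = $88.5714 / 1.810196 = $48.93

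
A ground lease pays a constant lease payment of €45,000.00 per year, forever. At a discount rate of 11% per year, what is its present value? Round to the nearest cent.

€409090.91

Level perpetuity: PV = C / r = €45,000.00 / 0.11 = €409,090.91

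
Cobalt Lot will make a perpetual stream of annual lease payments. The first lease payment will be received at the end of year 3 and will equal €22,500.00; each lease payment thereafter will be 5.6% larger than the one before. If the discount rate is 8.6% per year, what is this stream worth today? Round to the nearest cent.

€635918.72

Value at end of year 2: C₁ / (r − g) = €22,500.00 / (0.086 − 0.056) = €750,000.0000
Discount to today: PV = €750,000.0000 / (1 + 0.086)^2 = €750,000.0000 / 1.179396 = €635,918.72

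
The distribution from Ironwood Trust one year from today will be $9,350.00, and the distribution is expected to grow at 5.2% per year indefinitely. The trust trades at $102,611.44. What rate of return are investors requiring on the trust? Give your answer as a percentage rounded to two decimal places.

P = D₁/(r − g) ⇒ r = D₁/P + g = $9,350.0000/$102,611.44 + 0.052 = 0.091120 + 0.052 = 0.143120

14.31%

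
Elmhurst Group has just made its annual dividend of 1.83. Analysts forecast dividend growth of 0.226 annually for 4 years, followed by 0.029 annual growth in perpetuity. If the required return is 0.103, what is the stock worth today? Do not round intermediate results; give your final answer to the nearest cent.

48.44

D_1 = 2.24358
D_2 = 2.75063
D_3 = 3.37227
D_4 = 4.13440
Terminal value at year 4: TV = D_4×(1+g_2)/(r−g_2) = 4.25430/0.074 = 57.49057
P_0 = D_1/(1+r)^1 + D_2/(1+r)^2 + D_3/(1+r)^3 + D_4/(1+r)^4 + TV/(1+r)^4
    = 2.03407 + 2.26090 + 2.51302 + 2.79326 + 38.84137 = 48.44262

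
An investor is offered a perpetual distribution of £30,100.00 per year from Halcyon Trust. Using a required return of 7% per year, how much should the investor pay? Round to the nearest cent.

£430000.00

Level perpetuity: PV = C / r = £30,100.00 / 0.07 = £430,000.00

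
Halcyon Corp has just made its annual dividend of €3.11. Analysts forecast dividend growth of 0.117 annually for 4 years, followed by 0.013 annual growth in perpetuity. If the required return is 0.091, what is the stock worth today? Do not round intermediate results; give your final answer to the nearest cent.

D_1 = 3.47387
D_2 = 3.88031
D_3 = 4.33431
D_4 = 4.84142
Terminal value at year 4: TV = D_4×(1+g_2)/(r−g_2) = 4.90436/0.078 = 62.87644
P_0 = D_1/(1+r)^1 + D_2/(1+r)^2 + D_3/(1+r)^3 + D_4/(1+r)^4 + TV/(1+r)^4
    = 3.18412 + 3.26000 + 3.33769 + 3.41723 + 44.38017 = 57.57920

€57.58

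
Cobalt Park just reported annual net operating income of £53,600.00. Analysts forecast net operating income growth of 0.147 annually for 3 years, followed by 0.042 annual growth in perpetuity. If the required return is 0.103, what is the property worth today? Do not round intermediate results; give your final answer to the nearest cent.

£1203568.51

D_1 = 61479.20000
D_2 = 70516.64240
D_3 = 80882.58883
Terminal value at year 3: TV = D_3×(1+g_2)/(r−g_2) = 84279.65756/0.061 = 1381633.73055
P_0 = D_1/(1+r)^1 + D_2/(1+r)^2 + D_3/(1+r)^3 + TV/(1+r)^3
    = 55738.16863 + 57961.63139 + 60273.79075 + 1029594.91746 = 1203568.50823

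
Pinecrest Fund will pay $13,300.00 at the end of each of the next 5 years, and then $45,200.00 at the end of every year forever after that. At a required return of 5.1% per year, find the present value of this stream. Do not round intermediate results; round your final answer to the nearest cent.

$748545.15

PV of 5-year annuity: $13,300.00 × [1 − (1+0.051)^−5] / 0.051 = 57423.21262
Perpetuity value at year 5: $45,200.00 / 0.051 = 886274.50980
PV of perpetuity: 886274.50980 / (1+0.051)^5 = 691121.93761
Total PV = 57423.21262 + 691121.93761 = 748545.15022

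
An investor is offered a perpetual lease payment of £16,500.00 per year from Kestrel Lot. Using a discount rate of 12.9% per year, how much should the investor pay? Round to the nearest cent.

£127906.98

Level perpetuity: PV = C / r = £16,500.00 / 0.129 = £127,906.98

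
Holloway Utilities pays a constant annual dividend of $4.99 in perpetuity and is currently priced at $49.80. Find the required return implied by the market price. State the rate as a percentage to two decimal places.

P = C/r ⇒ r = C/P = $4.99/$49.80 = 0.100201

10.02%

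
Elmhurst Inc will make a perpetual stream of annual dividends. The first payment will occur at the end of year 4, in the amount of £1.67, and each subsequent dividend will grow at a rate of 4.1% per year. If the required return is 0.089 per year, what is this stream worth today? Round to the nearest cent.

£26.94

Value at end of year 3: C₁ / (r − g) = £1.67 / (0.089 − 0.041) = £34.7917
Discount to today: PV = £34.7917 / (1 + 0.089)^3 = £34.7917 / 1.291468 = £26.94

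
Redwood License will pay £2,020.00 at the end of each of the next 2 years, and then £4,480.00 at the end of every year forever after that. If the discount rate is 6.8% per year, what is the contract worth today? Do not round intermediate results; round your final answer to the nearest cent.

£61422.27

PV of 2-year annuity: £2,020.00 × [1 − (1+0.068)^−2] / 0.068 = 3662.34622
Perpetuity value at year 2: £4,480.00 / 0.068 = 65882.35294
PV of perpetuity: 65882.35294 / (1+0.068)^2 = 57759.92171
Total PV = 3662.34622 + 57759.92171 = 61422.26794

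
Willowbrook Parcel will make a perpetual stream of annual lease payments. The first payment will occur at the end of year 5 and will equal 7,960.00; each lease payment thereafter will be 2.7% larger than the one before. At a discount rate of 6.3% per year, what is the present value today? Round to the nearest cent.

Value at end of year 4: C₁ / (r − g) = 7,960.00 / (0.063 − 0.027) = 221,111.1111
Discount to today: PV = 221,111.1111 / (1 + 0.063)^4 = 221,111.1111 / 1.276830 = 173,171.93

173171.93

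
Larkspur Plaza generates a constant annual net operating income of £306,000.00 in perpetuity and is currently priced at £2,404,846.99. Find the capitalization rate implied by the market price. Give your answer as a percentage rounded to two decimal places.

12.72%

P = C/r ⇒ r = C/P = £306,000.00/£2,404,846.99 = 0.127243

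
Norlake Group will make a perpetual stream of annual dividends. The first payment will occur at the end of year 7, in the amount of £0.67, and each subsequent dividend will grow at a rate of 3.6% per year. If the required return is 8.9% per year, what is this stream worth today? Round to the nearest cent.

Value at end of year 6: C₁ / (r − g) = £0.67 / (0.089 − 0.036) = £12.6415
Discount to today: PV = £12.6415 / (1 + 0.089)^6 = £12.6415 / 1.667890 = £7.58

£7.58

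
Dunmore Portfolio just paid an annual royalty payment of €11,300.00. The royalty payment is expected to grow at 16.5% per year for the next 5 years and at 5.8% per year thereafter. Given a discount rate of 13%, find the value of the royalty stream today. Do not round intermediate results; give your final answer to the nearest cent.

€255377.50

D_1 = 13164.50000
D_2 = 15336.64250
D_3 = 17867.18851
D_4 = 20815.27462
D_5 = 24249.79493
Terminal value at year 5: TV = D_5×(1+g_2)/(r−g_2) = 25656.28303/0.072 = 356337.26437
P_0 = D_1/(1+r)^1 + D_2/(1+r)^2 + D_3/(1+r)^3 + D_4/(1+r)^4 + D_5/(1+r)^5 + TV/(1+r)^5
    = 11650.00000 + 12010.84071 + 12382.85790 + 12766.39774 + 13161.81714 + 193405.59080 = 255377.50430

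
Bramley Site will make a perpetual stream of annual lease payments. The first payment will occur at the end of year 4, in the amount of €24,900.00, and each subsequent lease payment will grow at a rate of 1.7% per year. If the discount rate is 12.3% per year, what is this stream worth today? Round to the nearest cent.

€165864.79

Value at end of year 3: C₁ / (r − g) = €24,900.00 / (0.123 − 0.017) = €234,905.6604
Discount to today: PV = €234,905.6604 / (1 + 0.123)^3 = €234,905.6604 / 1.416248 = €165,864.79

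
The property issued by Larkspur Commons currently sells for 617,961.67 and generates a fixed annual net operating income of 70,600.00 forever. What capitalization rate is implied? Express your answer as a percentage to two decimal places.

P = C/r ⇒ r = C/P = 70,600.00/617,961.67 = 0.114247

11.42%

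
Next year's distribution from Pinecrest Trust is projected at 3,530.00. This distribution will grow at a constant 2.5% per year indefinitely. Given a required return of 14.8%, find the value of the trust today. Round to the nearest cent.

28699.19

Growing perpetuity: P = D₁ / (r − g) = 3,530.0000 / (0.148 − 0.025) = 28,699.19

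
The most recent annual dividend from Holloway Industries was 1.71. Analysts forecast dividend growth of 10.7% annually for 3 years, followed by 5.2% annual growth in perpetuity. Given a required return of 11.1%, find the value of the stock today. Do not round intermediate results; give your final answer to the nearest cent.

35.26

D_1 = 1.89297
D_2 = 2.09552
D_3 = 2.31974
Terminal value at year 3: TV = D_3×(1+g_2)/(r−g_2) = 2.44036/0.059 = 41.36211
P_0 = D_1/(1+r)^1 + D_2/(1+r)^2 + D_3/(1+r)^3 + TV/(1+r)^3
    = 1.70384 + 1.69771 + 1.69160 + 30.16203 = 35.25518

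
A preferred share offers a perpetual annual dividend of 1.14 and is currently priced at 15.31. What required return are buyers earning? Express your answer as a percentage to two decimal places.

7.45%

P = C/r ⇒ r = C/P = 1.14/15.31 = 0.074461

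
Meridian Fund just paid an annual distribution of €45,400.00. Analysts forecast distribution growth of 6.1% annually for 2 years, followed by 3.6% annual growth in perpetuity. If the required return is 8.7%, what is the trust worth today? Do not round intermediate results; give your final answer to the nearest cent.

D_1 = 48169.40000
D_2 = 51107.73340
Terminal value at year 2: TV = D_2×(1+g_2)/(r−g_2) = 52947.61180/0.051 = 1038188.46671
P_0 = D_1/(1+r)^1 + D_2/(1+r)^2 + TV/(1+r)^2
    = 44314.07544 + 43254.12515 + 878652.42463 = 966220.62521

€966220.63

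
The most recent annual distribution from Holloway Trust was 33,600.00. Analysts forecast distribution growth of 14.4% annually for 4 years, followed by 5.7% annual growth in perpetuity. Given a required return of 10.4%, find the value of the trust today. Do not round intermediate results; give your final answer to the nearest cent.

D_1 = 38438.40000
D_2 = 43973.52960
D_3 = 50305.71786
D_4 = 57549.74123
Terminal value at year 4: TV = D_4×(1+g_2)/(r−g_2) = 60830.07648/0.047 = 1294256.94649
P_0 = D_1/(1+r)^1 + D_2/(1+r)^2 + D_3/(1+r)^3 + D_4/(1+r)^4 + TV/(1+r)^4
    = 34817.39130 + 36078.89099 + 37386.09718 + 38740.66592 + 871252.84853 = 1018275.89393

1018275.89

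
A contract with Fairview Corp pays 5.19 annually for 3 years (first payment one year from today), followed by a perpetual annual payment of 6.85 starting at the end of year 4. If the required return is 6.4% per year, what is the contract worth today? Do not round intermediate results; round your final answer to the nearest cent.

PV of 3-year annuity: 5.19 × [1 − (1+0.064)^−3] / 0.064 = 13.77090
Perpetuity value at year 3: 6.85 / 0.064 = 107.03125
PV of perpetuity: 107.03125 / (1+0.064)^3 = 88.85579
Total PV = 13.77090 + 88.85579 = 102.62669

102.63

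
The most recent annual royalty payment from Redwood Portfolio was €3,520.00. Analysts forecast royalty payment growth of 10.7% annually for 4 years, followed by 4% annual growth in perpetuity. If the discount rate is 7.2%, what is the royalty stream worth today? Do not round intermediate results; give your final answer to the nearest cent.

€145355.43

D_1 = 3896.64000
D_2 = 4313.58048
D_3 = 4775.13359
D_4 = 5286.07289
Terminal value at year 4: TV = D_4×(1+g_2)/(r−g_2) = 5497.51580/0.032 = 171797.36878
P_0 = D_1/(1+r)^1 + D_2/(1+r)^2 + D_3/(1+r)^3 + D_4/(1+r)^4 + TV/(1+r)^4
    = 3634.92537 + 3753.60297 + 3876.15531 + 4002.70889 + 130088.03886 = 145355.43141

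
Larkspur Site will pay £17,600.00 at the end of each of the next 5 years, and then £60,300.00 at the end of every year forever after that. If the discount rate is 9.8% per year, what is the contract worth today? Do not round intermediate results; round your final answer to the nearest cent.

£452609.09

PV of 5-year annuity: £17,600.00 × [1 − (1+0.098)^−5] / 0.098 = 67060.13368
Perpetuity value at year 5: £60,300.00 / 0.098 = 615306.12245
PV of perpetuity: 615306.12245 / (1+0.098)^5 = 385548.95991
Total PV = 67060.13368 + 385548.95991 = 452609.09359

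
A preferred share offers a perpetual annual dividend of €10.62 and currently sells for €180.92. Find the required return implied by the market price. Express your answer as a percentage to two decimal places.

5.87%

P = C/r ⇒ r = C/P = €10.62/€180.92 = 0.058700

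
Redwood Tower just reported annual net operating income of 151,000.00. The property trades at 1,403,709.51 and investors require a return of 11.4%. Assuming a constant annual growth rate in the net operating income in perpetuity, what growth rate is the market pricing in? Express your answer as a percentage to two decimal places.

P = D₀(1+g)/(r−g) ⇒ P(r−g) = D₀(1+g) ⇒ g(P+D₀) = P·r − D₀
g = (P·r − D₀)/(P + D₀) = (1,403,709.51×0.114 − 151,000.00) / (1,403,709.51 + 151,000.00) = 0.005804

0.58%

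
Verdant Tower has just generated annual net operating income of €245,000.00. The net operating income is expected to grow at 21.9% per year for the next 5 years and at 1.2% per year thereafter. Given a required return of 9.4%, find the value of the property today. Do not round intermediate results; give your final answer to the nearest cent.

€6908166.18

D_1 = 298655.00000
D_2 = 364060.44500
D_3 = 443789.68246
D_4 = 540979.62291
D_5 = 659454.16033
Terminal value at year 5: TV = D_5×(1+g_2)/(r−g_2) = 667367.61025/0.082 = 8138629.39335
P_0 = D_1/(1+r)^1 + D_2/(1+r)^2 + D_3/(1+r)^3 + D_4/(1+r)^4 + D_5/(1+r)^5 + TV/(1+r)^5
    = 272993.60146 + 304185.74057 + 338941.88095 + 377669.24394 + 420821.57986 + 5193554.13191 = 6908166.17868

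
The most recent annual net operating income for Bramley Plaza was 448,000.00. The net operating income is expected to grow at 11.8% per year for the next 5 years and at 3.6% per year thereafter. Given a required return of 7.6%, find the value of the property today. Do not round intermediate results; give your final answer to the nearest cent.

16567951.34

D_1 = 500864.00000
D_2 = 559965.95200
D_3 = 626041.93434
D_4 = 699914.88259
D_5 = 782504.83873
Terminal value at year 5: TV = D_5×(1+g_2)/(r−g_2) = 810675.01293/0.04 = 20266875.32318
P_0 = D_1/(1+r)^1 + D_2/(1+r)^2 + D_3/(1+r)^3 + D_4/(1+r)^4 + D_5/(1+r)^5 + TV/(1+r)^5
    = 465486.98885 + 483656.55533 + 502535.34280 + 522151.03462 + 542532.39471 + 14051589.02297 = 16567951.33928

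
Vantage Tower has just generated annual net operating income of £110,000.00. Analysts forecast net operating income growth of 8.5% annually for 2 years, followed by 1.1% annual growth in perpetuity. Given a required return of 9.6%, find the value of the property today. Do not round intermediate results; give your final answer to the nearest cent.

D_1 = 119350.00000
D_2 = 129494.75000
Terminal value at year 2: TV = D_2×(1+g_2)/(r−g_2) = 130919.19225/0.085 = 1540225.79118
P_0 = D_1/(1+r)^1 + D_2/(1+r)^2 + TV/(1+r)^2
    = 108895.98540 + 107803.05124 + 1282222.17418 = 1498921.21082

£1498921.21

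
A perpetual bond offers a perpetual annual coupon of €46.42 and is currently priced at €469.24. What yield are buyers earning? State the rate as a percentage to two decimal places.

P = C/r ⇒ r = C/P = €46.42/€469.24 = 0.098926

9.89%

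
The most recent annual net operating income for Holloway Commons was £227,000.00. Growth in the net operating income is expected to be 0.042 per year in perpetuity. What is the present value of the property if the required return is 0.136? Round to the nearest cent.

£2516319.15

D₁ = D₀ × (1 + g) = £227,000.00 × 1.042 = £236,534.0000
Growing perpetuity: P = D₁ / (r − g) = £236,534.0000 / (0.136 − 0.042) = £2,516,319.15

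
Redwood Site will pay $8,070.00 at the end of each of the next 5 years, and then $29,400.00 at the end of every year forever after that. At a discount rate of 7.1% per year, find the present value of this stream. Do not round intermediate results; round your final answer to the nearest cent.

PV of 5-year annuity: $8,070.00 × [1 − (1+0.071)^−5] / 0.071 = 33000.18620
Perpetuity value at year 5: $29,400.00 / 0.071 = 414084.50704
PV of perpetuity: 414084.50704 / (1+0.071)^5 = 293860.78035
Total PV = 33000.18620 + 293860.78035 = 326860.96655

$326860.97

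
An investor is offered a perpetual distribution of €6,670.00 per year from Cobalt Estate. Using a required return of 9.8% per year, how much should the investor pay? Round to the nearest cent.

€68061.22

Level perpetuity: PV = C / r = €6,670.00 / 0.098 = €68,061.22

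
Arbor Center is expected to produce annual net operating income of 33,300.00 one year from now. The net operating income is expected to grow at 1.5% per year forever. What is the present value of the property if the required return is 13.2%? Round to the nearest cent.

284615.38

Growing perpetuity: P = D₁ / (r − g) = 33,300.0000 / (0.132 − 0.015) = 284,615.38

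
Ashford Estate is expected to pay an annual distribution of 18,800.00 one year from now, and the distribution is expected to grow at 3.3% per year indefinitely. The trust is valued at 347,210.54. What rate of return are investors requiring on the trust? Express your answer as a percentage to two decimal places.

P = D₁/(r − g) ⇒ r = D₁/P + g = 18,800.0000/347,210.54 + 0.033 = 0.054146 + 0.033 = 0.087146

8.71%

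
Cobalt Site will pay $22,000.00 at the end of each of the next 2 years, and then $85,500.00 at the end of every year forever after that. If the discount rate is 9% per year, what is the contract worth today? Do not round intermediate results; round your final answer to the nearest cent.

PV of 2-year annuity: $22,000.00 × [1 − (1+0.09)^−2] / 0.09 = 38700.44609
Perpetuity value at year 2: $85,500.00 / 0.09 = 950000.00000
PV of perpetuity: 950000.00000 / (1+0.09)^2 = 799595.99360
Total PV = 38700.44609 + 799595.99360 = 838296.43969

$838296.44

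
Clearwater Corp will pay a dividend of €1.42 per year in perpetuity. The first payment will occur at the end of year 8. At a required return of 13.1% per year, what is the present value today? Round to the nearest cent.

€4.58

Value at end of year 7: C / r = €1.42 / 0.131 = €10.8397
Discount to today: PV = €10.8397 / (1 + 0.131)^7 = €10.8397 / 2.367218 = €4.58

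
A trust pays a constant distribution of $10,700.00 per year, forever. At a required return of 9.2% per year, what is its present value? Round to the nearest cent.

$116304.35

Level perpetuity: PV = C / r = $10,700.00 / 0.092 = $116,304.35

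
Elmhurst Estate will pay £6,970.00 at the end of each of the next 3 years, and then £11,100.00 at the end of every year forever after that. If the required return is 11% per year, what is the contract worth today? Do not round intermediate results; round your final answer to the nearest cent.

£90816.55

PV of 3-year annuity: £6,970.00 × [1 − (1+0.11)^−3] / 0.11 = 17032.69157
Perpetuity value at year 3: £11,100.00 / 0.11 = 100909.09091
PV of perpetuity: 100909.09091 / (1+0.11)^3 = 73783.85757
Total PV = 17032.69157 + 73783.85757 = 90816.54913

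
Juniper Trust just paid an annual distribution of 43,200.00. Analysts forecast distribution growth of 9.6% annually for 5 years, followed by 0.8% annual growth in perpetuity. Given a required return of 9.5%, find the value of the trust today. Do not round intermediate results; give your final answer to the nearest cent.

D_1 = 47347.20000
D_2 = 51892.53120
D_3 = 56874.21420
D_4 = 62334.13876
D_5 = 68318.21608
Terminal value at year 5: TV = D_5×(1+g_2)/(r−g_2) = 68864.76181/0.087 = 791548.98629
P_0 = D_1/(1+r)^1 + D_2/(1+r)^2 + D_3/(1+r)^3 + D_4/(1+r)^4 + D_5/(1+r)^5 + TV/(1+r)^5
    = 43239.45205 + 43278.94014 + 43318.46429 + 43358.02453 + 43397.62090 + 502813.81452 = 719406.31642

719406.32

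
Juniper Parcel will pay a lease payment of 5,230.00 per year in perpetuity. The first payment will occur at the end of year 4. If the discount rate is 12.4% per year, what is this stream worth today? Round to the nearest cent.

29701.68

Value at end of year 3: C / r = 5,230.00 / 0.124 = 42,177.4194
Discount to today: PV = 42,177.4194 / (1 + 0.124)^3 = 42,177.4194 / 1.420035 = 29,701.68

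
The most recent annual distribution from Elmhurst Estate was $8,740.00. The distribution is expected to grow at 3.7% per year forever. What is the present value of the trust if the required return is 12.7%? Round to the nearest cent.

D₁ = D₀ × (1 + g) = $8,740.00 × 1.037 = $9,063.3800
Growing perpetuity: P = D₁ / (r − g) = $9,063.3800 / (0.127 − 0.037) = $100,704.22

$100704.22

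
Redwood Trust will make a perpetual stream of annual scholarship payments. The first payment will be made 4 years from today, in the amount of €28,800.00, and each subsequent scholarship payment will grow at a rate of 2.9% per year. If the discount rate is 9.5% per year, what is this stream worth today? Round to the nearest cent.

Value at end of year 3: C₁ / (r − g) = €28,800.00 / (0.095 − 0.029) = €436,363.6364
Discount to today: PV = €436,363.6364 / (1 + 0.095)^3 = €436,363.6364 / 1.312932 = €332,358.04

€332358.04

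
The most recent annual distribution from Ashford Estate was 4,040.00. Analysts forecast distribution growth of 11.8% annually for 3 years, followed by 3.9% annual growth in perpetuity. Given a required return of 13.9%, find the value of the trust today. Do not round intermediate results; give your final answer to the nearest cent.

51374.95

D_1 = 4516.72000
D_2 = 5049.69296
D_3 = 5645.55673
Terminal value at year 3: TV = D_3×(1+g_2)/(r−g_2) = 5865.73344/0.1 = 58657.33442
P_0 = D_1/(1+r)^1 + D_2/(1+r)^2 + D_3/(1+r)^3 + TV/(1+r)^3
    = 3965.51361 + 3892.40054 + 3820.63547 + 39696.40256 = 51374.95218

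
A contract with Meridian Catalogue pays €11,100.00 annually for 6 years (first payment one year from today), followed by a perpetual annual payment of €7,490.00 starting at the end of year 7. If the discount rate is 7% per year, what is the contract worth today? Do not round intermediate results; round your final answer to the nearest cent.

€124207.21

PV of 6-year annuity: €11,100.00 × [1 − (1+0.07)^−6] / 0.07 = 52908.59022
Perpetuity value at year 6: €7,490.00 / 0.07 = 107000.00000
PV of perpetuity: 107000.00000 / (1+0.07)^6 = 71298.61795
Total PV = 52908.59022 + 71298.61795 = 124207.20817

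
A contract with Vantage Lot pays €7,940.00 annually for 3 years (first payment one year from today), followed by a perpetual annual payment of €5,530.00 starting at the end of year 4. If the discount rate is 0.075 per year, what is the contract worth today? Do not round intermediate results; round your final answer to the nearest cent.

PV of 3-year annuity: €7,940.00 × [1 − (1+0.075)^−3] / 0.075 = 20648.17437
Perpetuity value at year 3: €5,530.00 / 0.075 = 73733.33333
PV of perpetuity: 73733.33333 / (1+0.075)^3 = 59352.42599
Total PV = 20648.17437 + 59352.42599 = 80000.60037

€80000.60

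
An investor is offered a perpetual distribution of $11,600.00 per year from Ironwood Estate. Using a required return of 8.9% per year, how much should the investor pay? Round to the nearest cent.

Level perpetuity: PV = C / r = $11,600.00 / 0.089 = $130,337.08

$130337.08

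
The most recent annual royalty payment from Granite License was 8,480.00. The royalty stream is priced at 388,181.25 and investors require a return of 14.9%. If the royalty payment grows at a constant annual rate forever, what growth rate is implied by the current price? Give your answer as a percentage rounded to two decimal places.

P = D₀(1+g)/(r−g) ⇒ P(r−g) = D₀(1+g) ⇒ g(P+D₀) = P·r − D₀
g = (P·r − D₀)/(P + D₀) = (388,181.25×0.149 − 8,480.00) / (388,181.25 + 8,480.00) = 0.124436

12.44%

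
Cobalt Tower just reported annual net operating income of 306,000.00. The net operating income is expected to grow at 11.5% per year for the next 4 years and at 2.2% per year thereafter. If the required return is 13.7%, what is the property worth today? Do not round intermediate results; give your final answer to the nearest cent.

3680892.00

D_1 = 341190.00000
D_2 = 380426.85000
D_3 = 424175.93775
D_4 = 472956.17059
Terminal value at year 4: TV = D_4×(1+g_2)/(r−g_2) = 483361.20634/0.115 = 4203140.92473
P_0 = D_1/(1+r)^1 + D_2/(1+r)^2 + D_3/(1+r)^3 + D_4/(1+r)^4 + TV/(1+r)^4
    = 300079.15567 + 294272.87474 + 288578.94048 + 282995.17910 + 2514965.85255 = 3680892.00255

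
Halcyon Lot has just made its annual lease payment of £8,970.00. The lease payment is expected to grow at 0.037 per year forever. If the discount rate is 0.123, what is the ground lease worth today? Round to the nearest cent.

D₁ = D₀ × (1 + g) = £8,970.00 × 1.037 = £9,301.8900
Growing perpetuity: P = D₁ / (r − g) = £9,301.8900 / (0.123 − 0.037) = £108,161.51

£108161.51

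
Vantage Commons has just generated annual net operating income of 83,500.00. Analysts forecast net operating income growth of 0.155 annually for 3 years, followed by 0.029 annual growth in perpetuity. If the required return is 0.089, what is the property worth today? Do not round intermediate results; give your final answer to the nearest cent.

1990600.90

D_1 = 96442.50000
D_2 = 111391.08750
D_3 = 128656.70606
Terminal value at year 3: TV = D_3×(1+g_2)/(r−g_2) = 132387.75054/0.06 = 2206462.50897
P_0 = D_1/(1+r)^1 + D_2/(1+r)^2 + D_3/(1+r)^3 + TV/(1+r)^3
    = 88560.60606 + 93927.91552 + 99620.51646 + 1708491.85728 = 1990600.89532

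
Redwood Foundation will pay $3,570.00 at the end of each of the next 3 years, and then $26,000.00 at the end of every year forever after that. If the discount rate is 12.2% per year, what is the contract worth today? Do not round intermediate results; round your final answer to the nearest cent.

PV of 3-year annuity: $3,570.00 × [1 − (1+0.122)^−3] / 0.122 = 8545.15442
Perpetuity value at year 3: $26,000.00 / 0.122 = 213114.75410
PV of perpetuity: 213114.75410 / (1+0.122)^3 = 150881.13645
Total PV = 8545.15442 + 150881.13645 = 159426.29087

$159426.29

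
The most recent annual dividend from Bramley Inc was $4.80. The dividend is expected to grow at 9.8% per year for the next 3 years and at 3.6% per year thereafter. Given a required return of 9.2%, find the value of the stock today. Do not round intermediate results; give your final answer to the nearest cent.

$104.83

D_1 = 5.27040
D_2 = 5.78690
D_3 = 6.35402
Terminal value at year 3: TV = D_3×(1+g_2)/(r−g_2) = 6.58276/0.056 = 117.54928
P_0 = D_1/(1+r)^1 + D_2/(1+r)^2 + D_3/(1+r)^3 + TV/(1+r)^3
    = 4.82637 + 4.85289 + 4.87956 + 90.27179 = 104.83062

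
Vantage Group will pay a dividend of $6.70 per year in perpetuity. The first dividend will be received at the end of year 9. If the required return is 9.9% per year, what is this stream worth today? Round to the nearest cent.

Value at end of year 8: C / r = $6.70 / 0.099 = $67.6768
Discount to today: PV = $67.6768 / (1 + 0.099)^8 = $67.6768 / 2.128049 = $31.80

$31.80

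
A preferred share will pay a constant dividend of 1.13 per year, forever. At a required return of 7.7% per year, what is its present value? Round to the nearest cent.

Level perpetuity: PV = C / r = 1.13 / 0.077 = 14.68

14.68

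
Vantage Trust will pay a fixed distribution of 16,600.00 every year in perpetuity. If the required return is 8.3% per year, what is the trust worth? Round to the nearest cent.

200000.00

Level perpetuity: PV = C / r = 16,600.00 / 0.083 = 200,000.00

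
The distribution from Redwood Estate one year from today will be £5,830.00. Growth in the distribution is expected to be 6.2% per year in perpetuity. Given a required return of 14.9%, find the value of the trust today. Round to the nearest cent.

Growing perpetuity: P = D₁ / (r − g) = £5,830.0000 / (0.149 − 0.062) = £67,011.49

£67011.49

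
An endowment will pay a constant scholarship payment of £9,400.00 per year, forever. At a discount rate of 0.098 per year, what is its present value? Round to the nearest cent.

Level perpetuity: PV = C / r = £9,400.00 / 0.098 = £95,918.37

£95918.37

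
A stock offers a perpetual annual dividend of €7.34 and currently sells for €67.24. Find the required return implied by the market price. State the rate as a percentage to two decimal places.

P = C/r ⇒ r = C/P = €7.34/€67.24 = 0.109161

10.92%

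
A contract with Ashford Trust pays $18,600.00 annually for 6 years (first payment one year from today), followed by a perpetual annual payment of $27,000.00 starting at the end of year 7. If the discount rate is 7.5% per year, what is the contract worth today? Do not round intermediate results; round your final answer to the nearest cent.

PV of 6-year annuity: $18,600.00 × [1 − (1+0.075)^−6] / 0.075 = 87305.54342
Perpetuity value at year 6: $27,000.00 / 0.075 = 360000.00000
PV of perpetuity: 360000.00000 / (1+0.075)^6 = 233266.14665
Total PV = 87305.54342 + 233266.14665 = 320571.69007

$320571.69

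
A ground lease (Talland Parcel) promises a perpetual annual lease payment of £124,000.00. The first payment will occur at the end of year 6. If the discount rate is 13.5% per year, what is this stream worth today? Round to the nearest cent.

Value at end of year 5: C / r = £124,000.00 / 0.135 = £918,518.5185
Discount to today: PV = £918,518.5185 / (1 + 0.135)^5 = £918,518.5185 / 1.883559 = £487,650.43

£487650.43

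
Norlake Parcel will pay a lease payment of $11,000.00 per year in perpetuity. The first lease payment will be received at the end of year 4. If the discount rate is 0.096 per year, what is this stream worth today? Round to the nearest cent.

Value at end of year 3: C / r = $11,000.00 / 0.096 = $114,583.3333
Discount to today: PV = $114,583.3333 / (1 + 0.096)^3 = $114,583.3333 / 1.316533 = $87,034.17

$87034.17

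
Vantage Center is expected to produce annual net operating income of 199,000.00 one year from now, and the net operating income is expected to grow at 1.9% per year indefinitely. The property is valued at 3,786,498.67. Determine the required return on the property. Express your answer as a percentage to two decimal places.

7.16%

P = D₁/(r − g) ⇒ r = D₁/P + g = 199,000.0000/3,786,498.67 + 0.019 = 0.052555 + 0.019 = 0.071555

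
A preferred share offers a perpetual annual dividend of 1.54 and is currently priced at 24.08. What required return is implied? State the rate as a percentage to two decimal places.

P = C/r ⇒ r = C/P = 1.54/24.08 = 0.063953

6.40%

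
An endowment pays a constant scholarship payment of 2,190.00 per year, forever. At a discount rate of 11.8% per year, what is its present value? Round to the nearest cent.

Level perpetuity: PV = C / r = 2,190.00 / 0.118 = 18,559.32

18559.32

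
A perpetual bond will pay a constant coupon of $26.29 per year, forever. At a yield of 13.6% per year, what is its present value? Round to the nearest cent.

Level perpetuity: PV = C / r = $26.29 / 0.136 = $193.31

$193.31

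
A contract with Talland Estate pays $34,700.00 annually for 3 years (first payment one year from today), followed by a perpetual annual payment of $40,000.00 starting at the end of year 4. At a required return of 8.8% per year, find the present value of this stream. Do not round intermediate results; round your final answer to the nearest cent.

$441081.63

PV of 3-year annuity: $34,700.00 × [1 − (1+0.088)^−3] / 0.088 = 88149.95671
Perpetuity value at year 3: $40,000.00 / 0.088 = 454545.45455
PV of perpetuity: 454545.45455 / (1+0.088)^3 = 352931.67160
Total PV = 88149.95671 + 352931.67160 = 441081.62830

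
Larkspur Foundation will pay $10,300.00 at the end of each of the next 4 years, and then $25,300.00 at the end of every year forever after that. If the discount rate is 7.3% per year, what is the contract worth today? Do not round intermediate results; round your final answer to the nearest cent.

PV of 4-year annuity: $10,300.00 × [1 − (1+0.073)^−4] / 0.073 = 34653.28980
Perpetuity value at year 4: $25,300.00 / 0.073 = 346575.34247
PV of perpetuity: 346575.34247 / (1+0.073)^4 = 261456.09665
Total PV = 34653.28980 + 261456.09665 = 296109.38645

$296109.39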